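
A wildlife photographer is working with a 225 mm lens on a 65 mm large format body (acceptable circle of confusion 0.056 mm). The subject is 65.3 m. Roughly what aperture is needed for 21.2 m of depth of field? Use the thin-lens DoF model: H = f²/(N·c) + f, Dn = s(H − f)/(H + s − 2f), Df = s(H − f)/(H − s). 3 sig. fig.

f/2.20

Write h = H − f = f²/(N·c). The thin-lens limits are Dn = s·h/(h + (s−f)) and Df = s·h/(h − (s−f)), so DoF = Df − Dn = 2·s·(s−f)·h / (h² − (s−f)²).
That is a quadratic in h: DoF·h² − 2·s·(s−f)·h − DoF·(s−f)² = 0 ⇒ h = (s−f)·(s + √(s² + DoF²)) / DoF = 65075 × (65300 + √(65300² + 21200²)) / 21200 = 65075 × (65300 + 68655.2) / 21200 ≈ 411185 mm.
Then N = f²/(c·h) = 225² / (0.056 × 411185) = 50625 / 23026 ≈ 2.20.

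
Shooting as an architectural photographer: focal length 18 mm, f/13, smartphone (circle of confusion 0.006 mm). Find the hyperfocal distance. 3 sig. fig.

Hyperfocal distance H = f²/(N·c) + f = 18²/(13 × 0.006) + 18 = 324/0.078 + 18 ≈ 4171.8 mm ≈ 4.17 m.

4.17 m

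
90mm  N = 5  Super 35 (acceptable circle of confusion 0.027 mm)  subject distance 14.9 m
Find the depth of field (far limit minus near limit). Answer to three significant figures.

Hyperfocal distance H = f²/(N·c) + f = 90²/(5 × 0.027) + 90 = 8100/0.135 + 90 ≈ 60090.0 mm ≈ 60.09 m.
Near limit Dn = s·(H − f)/(H + s − 2f) = 14900 × (60090.0 − 90) / (60090.0 + 14900 − 2 × 90) = 14900 × 60000.0 / 74810.0 ≈ 11950.3 mm.
Far limit Df = s·(H − f)/(H − s) = 14900 × (60090.0 − 90) / (60090.0 − 14900) = 14900 × 60000.0 / 45190.0 ≈ 19783.1 mm.
Depth of field = Df − Dn = 19783.1 − 11950.3 ≈ 7832.8 mm ≈ 7.83 m.

7.83 m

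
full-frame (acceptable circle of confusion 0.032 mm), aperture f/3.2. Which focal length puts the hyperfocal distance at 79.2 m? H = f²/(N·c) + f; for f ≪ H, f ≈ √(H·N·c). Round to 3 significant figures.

90.0 mm

From H = f²/(N·c) + f, with f ≪ H: f ≈ √(H·N·c) = √(79200 × 3.2 × 0.032) = √8110.1 ≈ 90.06 mm.
Exact: f² + N·c·f − N·c·H = 0 ⇒ f = (−N·c + √((N·c)² + 4·N·c·H))/2 = (−0.1024 + √32440)/2 ≈ 90.005 mm ≈ 90.0 mm.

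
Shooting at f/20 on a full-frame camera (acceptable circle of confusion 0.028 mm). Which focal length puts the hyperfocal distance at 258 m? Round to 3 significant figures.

380 mm

From H = f²/(N·c) + f, with f ≪ H: f ≈ √(H·N·c) = √(258000 × 20 × 0.028) = √144480 ≈ 380.1 mm.
The +f correction barely moves this — solving exactly, f² + N·c·f − N·c·H = 0 ⇒ f = (−N·c + √((N·c)² + 4·N·c·H))/2 = (−0.56 + √577920)/2 ≈ 379.83 mm, so f ≈ 380 mm.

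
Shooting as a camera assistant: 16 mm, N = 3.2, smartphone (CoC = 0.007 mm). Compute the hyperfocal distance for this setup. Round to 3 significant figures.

11.4 m

Hyperfocal distance H = f²/(N·c) + f = 16²/(3.2 × 0.007) + 16 = 256/0.0224 + 16 ≈ 11444.6 mm ≈ 11.4 m.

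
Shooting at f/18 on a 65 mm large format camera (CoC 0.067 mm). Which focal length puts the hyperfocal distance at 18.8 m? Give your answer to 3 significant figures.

From H = f²/(N·c) + f, with f ≪ H: f ≈ √(H·N·c) = √(18800 × 18 × 0.067) = √22673 ≈ 150.6 mm.
Exact: f² + N·c·f − N·c·H = 0 ⇒ f = (−N·c + √((N·c)² + 4·N·c·H))/2 = (−1.206 + √90693)/2 ≈ 149.97 mm ≈ 150 mm.

150 mm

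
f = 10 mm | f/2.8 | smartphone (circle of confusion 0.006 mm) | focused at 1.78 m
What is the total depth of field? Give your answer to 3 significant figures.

1.16 m

Hyperfocal distance H = f²/(N·c) + f = 10²/(2.8 × 0.006) + 10 = 100/0.0168 + 10 ≈ 5962.4 mm ≈ 5.962 m.
Near limit Dn = s·(H − f)/(H + s − 2f) = 1780 × (5962.4 − 10) / (5962.4 + 1780 − 2 × 10) = 1780 × 5952.4 / 7722.4 ≈ 1372.0 mm.
Far limit Df = s·(H − f)/(H − s) = 1780 × (5962.4 − 10) / (5962.4 − 1780) = 1780 × 5952.4 / 4182.4 ≈ 2533.3 mm.
Depth of field = Df − Dn = 2533.3 − 1372.0 ≈ 1161.3 mm ≈ 1.16 m.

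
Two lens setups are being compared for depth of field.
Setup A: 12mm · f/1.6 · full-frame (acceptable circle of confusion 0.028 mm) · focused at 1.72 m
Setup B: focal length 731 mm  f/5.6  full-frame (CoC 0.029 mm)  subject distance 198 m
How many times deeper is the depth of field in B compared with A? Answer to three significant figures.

Setup A: H = 12²/(1.6×0.028) + 12 ≈ 3226.3 mm; DoF = Df − Dn = 3670.3 − 1123.2 ≈ 2547.1 mm.
Setup B: H = 731²/(5.6×0.029) + 731 ≈ 3291131.2 mm; DoF = Df − Dn = 210628 − 186801 ≈ 23827 mm.
Ratio = 23827 / 2547.1 ≈ 9.35.

9.35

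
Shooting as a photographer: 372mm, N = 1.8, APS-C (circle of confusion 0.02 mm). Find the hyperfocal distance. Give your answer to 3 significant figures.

Hyperfocal distance H = f²/(N·c) + f = 372²/(1.8 × 0.02) + 372 = 138384/0.036 + 372 ≈ 3844372.0 mm ≈ 3840 m.

3840 m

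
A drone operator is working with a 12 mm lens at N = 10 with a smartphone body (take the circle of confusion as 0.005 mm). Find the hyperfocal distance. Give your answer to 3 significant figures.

Hyperfocal distance H = f²/(N·c) + f = 12²/(10 × 0.005) + 12 = 144/0.05 + 12 ≈ 2892.0 mm ≈ 2.89 m.

2.89 m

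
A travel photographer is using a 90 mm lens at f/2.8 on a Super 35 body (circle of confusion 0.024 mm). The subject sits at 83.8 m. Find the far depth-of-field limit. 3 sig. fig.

Hyperfocal distance H = f²/(N·c) + f = 90²/(2.8 × 0.024) + 90 = 8100/0.0672 + 90 ≈ 120625.7 mm ≈ 120.6 m.
Far limit Df = s·(H − f)/(H − s) = 83800 × (120625.7 − 90) / (120625.7 − 83800) = 83800 × 120535.7 / 36825.7 ≈ 274289 mm ≈ 274 m.

274 m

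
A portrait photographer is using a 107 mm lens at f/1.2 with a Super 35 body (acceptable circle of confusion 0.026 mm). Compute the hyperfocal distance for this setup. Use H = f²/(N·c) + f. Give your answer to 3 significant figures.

Hyperfocal distance H = f²/(N·c) + f = 107²/(1.2 × 0.026) + 107 = 11449/0.0312 + 107 ≈ 367062.1 mm ≈ 367 m.

367 m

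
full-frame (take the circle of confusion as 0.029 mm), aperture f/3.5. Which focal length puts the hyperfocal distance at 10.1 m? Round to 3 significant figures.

32.0 mm

From H = f²/(N·c) + f, with f ≪ H: f ≈ √(H·N·c) = √(10100 × 3.5 × 0.029) = √1025.2 ≈ 32.02 mm.
The +f correction barely moves this — solving exactly, f² + N·c·f − N·c·H = 0 ⇒ f = (−N·c + √((N·c)² + 4·N·c·H))/2 = (−0.1015 + √4100.6)/2 ≈ 31.967 mm, so f ≈ 32.0 mm.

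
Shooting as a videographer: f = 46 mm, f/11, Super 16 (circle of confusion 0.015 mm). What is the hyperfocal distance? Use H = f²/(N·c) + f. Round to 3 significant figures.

12.9 m

Hyperfocal distance H = f²/(N·c) + f = 46²/(11 × 0.015) + 46 = 2116/0.165 + 46 ≈ 12870.2 mm ≈ 12.9 m.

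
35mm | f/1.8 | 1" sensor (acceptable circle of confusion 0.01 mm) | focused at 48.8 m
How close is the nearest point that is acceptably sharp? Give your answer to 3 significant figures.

Hyperfocal distance H = f²/(N·c) + f = 35²/(1.8 × 0.01) + 35 = 1225/0.018 + 35 ≈ 68090.6 mm ≈ 68.09 m.
Near limit Dn = s·(H − f)/(H + s − 2f) = 48800 × (68090.6 − 35) / (68090.6 + 48800 − 2 × 35) = 48800 × 68055.6 / 116820.6 ≈ 28429 mm ≈ 28.4 m.

28.4 m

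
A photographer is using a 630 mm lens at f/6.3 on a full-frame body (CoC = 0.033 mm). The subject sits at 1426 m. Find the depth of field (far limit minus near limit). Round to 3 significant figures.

4810 m

Hyperfocal distance H = f²/(N·c) + f = 630²/(6.3 × 0.033) + 630 = 396900/0.2079 + 630 ≈ 1909720.9 mm ≈ 1910 m.
Near limit Dn = s·(H − f)/(H + s − 2f) = 1426000 × (1909720.9 − 630) / (1909720.9 + 1426000 − 2 × 630) = 1426000 × 1909090.9 / 3334460.9 ≈ 816433 mm.
Far limit Df = s·(H − f)/(H − s) = 1426000 × (1909720.9 − 630) / (1909720.9 − 1426000) = 1426000 × 1909090.9 / 483720.9 ≈ 5627964 mm.
Depth of field = Df − Dn = 5627964 − 816433 ≈ 4811531 mm ≈ 4810 m.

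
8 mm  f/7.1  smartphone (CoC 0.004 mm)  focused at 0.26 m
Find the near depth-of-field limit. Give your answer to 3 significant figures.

234 mm

Hyperfocal distance H = f²/(N·c) + f = 8²/(7.1 × 0.004) + 8 = 64/0.0284 + 8 ≈ 2261.5 mm ≈ 2.262 m.
Near limit Dn = s·(H − f)/(H + s − 2f) = 260 × (2261.5 − 8) / (2261.5 + 260 − 2 × 8) = 260 × 2253.5 / 2505.5 ≈ 233.85 mm.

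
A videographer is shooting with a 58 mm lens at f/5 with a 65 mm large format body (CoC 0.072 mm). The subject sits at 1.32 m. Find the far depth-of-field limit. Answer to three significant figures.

Hyperfocal distance H = f²/(N·c) + f = 58²/(5 × 0.072) + 58 = 3364/0.36 + 58 ≈ 9402.4 mm ≈ 9.402 m.
Far limit Df = s·(H − f)/(H − s) = 1320 × (9402.4 − 58) / (9402.4 − 1320) = 1320 × 9344.4 / 8082.4 ≈ 1526.1 mm ≈ 1.53 m.

1.53 m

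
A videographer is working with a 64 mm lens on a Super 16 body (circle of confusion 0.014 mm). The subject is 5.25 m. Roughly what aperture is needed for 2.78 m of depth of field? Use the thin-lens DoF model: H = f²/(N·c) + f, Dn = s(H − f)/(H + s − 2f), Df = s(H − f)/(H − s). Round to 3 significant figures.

Write h = H − f = f²/(N·c). The thin-lens limits are Dn = s·h/(h + (s−f)) and Df = s·h/(h − (s−f)), so DoF = Df − Dn = 2·s·(s−f)·h / (h² − (s−f)²).
That is a quadratic in h: DoF·h² − 2·s·(s−f)·h − DoF·(s−f)² = 0 ⇒ h = (s−f)·(s + √(s² + DoF²)) / DoF = 5186 × (5250 + √(5250² + 2780²)) / 2780 = 5186 × (5250 + 5940.61) / 2780 ≈ 20876 mm.
Then N = f²/(c·h) = 64² / (0.014 × 20876) = 4096 / 292.26 ≈ 14.

f/14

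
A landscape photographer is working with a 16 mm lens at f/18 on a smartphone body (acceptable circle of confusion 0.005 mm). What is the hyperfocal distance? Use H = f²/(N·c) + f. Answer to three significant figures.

Hyperfocal distance H = f²/(N·c) + f = 16²/(18 × 0.005) + 16 = 256/0.09 + 16 ≈ 2860.4 mm ≈ 2.86 m.

2.86 m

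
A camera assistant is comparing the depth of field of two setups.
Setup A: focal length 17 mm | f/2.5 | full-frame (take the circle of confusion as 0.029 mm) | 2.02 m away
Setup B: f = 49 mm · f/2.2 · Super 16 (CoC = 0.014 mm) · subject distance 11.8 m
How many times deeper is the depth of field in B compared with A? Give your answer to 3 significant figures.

1.34

Setup A: H = 17²/(2.5×0.029) + 17 ≈ 4003.2 mm; DoF = Df − Dn = 4060.2 − 1344.4 ≈ 2715.8 mm.
Setup B: H = 49²/(2.2×0.014) + 49 ≈ 78003.5 mm; DoF = Df − Dn = 13894.5 − 10254.3 ≈ 3640.2 mm.
Ratio = 3640.2 / 2715.8 ≈ 1.34.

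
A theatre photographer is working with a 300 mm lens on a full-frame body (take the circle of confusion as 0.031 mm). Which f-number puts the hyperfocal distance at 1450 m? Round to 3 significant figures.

Rearrange H = f²/(N·c) + f for N: N = f² / ((H − f)·c).
N = 300² / ((1450000 − 300) × 0.031) = 90000 / 44941 ≈ 2.00.

f/2.00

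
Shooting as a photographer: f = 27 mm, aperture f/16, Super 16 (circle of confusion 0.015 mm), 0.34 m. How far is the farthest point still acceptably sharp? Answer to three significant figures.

379 mm

Hyperfocal distance H = f²/(N·c) + f = 27²/(16 × 0.015) + 27 = 729/0.24 + 27 ≈ 3064.5 mm ≈ 3.064 m.
Far limit Df = s·(H − f)/(H − s) = 340 × (3064.5 − 27) / (3064.5 − 340) = 340 × 3037.5 / 2724.5 ≈ 379.06 mm.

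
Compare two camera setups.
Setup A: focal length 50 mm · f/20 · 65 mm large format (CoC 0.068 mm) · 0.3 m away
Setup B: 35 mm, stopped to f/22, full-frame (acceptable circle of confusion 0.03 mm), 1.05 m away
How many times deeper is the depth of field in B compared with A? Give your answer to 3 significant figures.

19.7

Setup A: H = 50²/(20×0.068) + 50 ≈ 1888.2 mm; DoF = Df − Dn = 347.222 − 264.085 ≈ 83.137 mm.
Setup B: H = 35²/(22×0.03) + 35 ≈ 1891.1 mm; DoF = Df − Dn = 2317.2 − 678.8 ≈ 1638.4 mm.
Ratio = 1638.4 / 83.137 ≈ 19.7.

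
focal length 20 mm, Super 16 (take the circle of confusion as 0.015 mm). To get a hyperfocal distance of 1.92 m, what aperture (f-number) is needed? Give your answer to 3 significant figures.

f/14

Rearrange H = f²/(N·c) + f for N: N = f² / ((H − f)·c).
N = 20² / ((1920 − 20) × 0.015) = 400 / 28.50 ≈ 14.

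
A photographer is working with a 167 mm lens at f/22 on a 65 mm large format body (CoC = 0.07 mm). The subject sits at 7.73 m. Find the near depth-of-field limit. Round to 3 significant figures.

Hyperfocal distance H = f²/(N·c) + f = 167²/(22 × 0.07) + 167 = 27889/1.54 + 167 ≈ 18276.7 mm ≈ 18.28 m.
Near limit Dn = s·(H − f)/(H + s − 2f) = 7730 × (18276.7 − 167) / (18276.7 + 7730 − 2 × 167) = 7730 × 18109.7 / 25672.7 ≈ 5452.8 mm ≈ 5.45 m.

5.45 m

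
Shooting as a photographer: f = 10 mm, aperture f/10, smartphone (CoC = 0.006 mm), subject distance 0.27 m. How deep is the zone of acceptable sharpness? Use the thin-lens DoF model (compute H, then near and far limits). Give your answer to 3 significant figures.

Hyperfocal distance H = f²/(N·c) + f = 10²/(10 × 0.006) + 10 = 100/0.06 + 10 ≈ 1676.7 mm ≈ 1.677 m.
Near limit Dn = s·(H − f)/(H + s − 2f) = 270 × (1676.7 − 10) / (1676.7 + 270 − 2 × 10) = 270 × 1666.7 / 1926.7 ≈ 233.564 mm.
Far limit Df = s·(H − f)/(H − s) = 270 × (1676.7 − 10) / (1676.7 − 270) = 270 × 1666.7 / 1406.7 ≈ 319.905 mm.
Depth of field = Df − Dn = 319.905 − 233.564 ≈ 86.341 mm.

86.3 mm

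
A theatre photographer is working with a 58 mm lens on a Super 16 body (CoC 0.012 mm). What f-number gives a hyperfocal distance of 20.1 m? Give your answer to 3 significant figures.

Rearrange H = f²/(N·c) + f for N: N = f² / ((H − f)·c).
N = 58² / ((20100 − 58) × 0.012) = 3364 / 240.5 ≈ 14.

f/14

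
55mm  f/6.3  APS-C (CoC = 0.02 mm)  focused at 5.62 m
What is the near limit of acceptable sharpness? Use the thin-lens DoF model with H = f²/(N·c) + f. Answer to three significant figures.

4.56 m

Hyperfocal distance H = f²/(N·c) + f = 55²/(6.3 × 0.02) + 55 = 3025/0.126 + 55 ≈ 24062.9 mm ≈ 24.06 m.
Near limit Dn = s·(H − f)/(H + s − 2f) = 5620 × (24062.9 − 55) / (24062.9 + 5620 − 2 × 55) = 5620 × 24007.9 / 29572.9 ≈ 4562.4 mm ≈ 4.56 m.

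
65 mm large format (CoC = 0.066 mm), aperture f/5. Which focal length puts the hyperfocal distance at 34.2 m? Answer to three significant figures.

106 mm

From H = f²/(N·c) + f, with f ≪ H: f ≈ √(H·N·c) = √(34200 × 5 × 0.066) = √11286 ≈ 106.2 mm.
The +f correction barely moves this — solving exactly, f² + N·c·f − N·c·H = 0 ⇒ f = (−N·c + √((N·c)² + 4·N·c·H))/2 = (−0.33 + √45144)/2 ≈ 106.07 mm, so f ≈ 106 mm.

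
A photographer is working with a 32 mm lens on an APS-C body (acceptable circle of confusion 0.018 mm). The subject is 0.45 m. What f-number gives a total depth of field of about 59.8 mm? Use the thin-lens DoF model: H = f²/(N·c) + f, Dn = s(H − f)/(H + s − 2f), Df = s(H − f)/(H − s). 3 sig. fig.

f/9

Write h = H − f = f²/(N·c). The thin-lens limits are Dn = s·h/(h + (s−f)) and Df = s·h/(h − (s−f)), so DoF = Df − Dn = 2·s·(s−f)·h / (h² − (s−f)²).
That is a quadratic in h: DoF·h² − 2·s·(s−f)·h − DoF·(s−f)² = 0 ⇒ h = (s−f)·(s + √(s² + DoF²)) / DoF = 418 × (450 + √(450² + 59.8²)) / 59.8 = 418 × (450 + 453.956) / 59.8 ≈ 6318.6 mm.
Then N = f²/(c·h) = 32² / (0.018 × 6318.6) = 1024 / 113.74 ≈ 9.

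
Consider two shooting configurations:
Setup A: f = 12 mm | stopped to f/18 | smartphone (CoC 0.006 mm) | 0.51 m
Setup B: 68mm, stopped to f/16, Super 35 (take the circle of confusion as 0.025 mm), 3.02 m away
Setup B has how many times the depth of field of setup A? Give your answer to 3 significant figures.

3.73

Setup A: H = 12²/(18×0.006) + 12 ≈ 1345.3 mm; DoF = Df − Dn = 814.05 − 371.31 ≈ 442.74 mm.
Setup B: H = 68²/(16×0.025) + 68 ≈ 11628.0 mm; DoF = Df − Dn = 4055.7 − 2405.7 ≈ 1650.0 mm.
Ratio = 1650.0 / 442.74 ≈ 3.73.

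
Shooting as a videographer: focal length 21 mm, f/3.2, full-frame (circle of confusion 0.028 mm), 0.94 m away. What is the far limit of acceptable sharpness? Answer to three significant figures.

Hyperfocal distance H = f²/(N·c) + f = 21²/(3.2 × 0.028) + 21 = 441/0.0896 + 21 ≈ 4942.9 mm ≈ 4.943 m.
Far limit Df = s·(H − f)/(H − s) = 940 × (4942.9 − 21) / (4942.9 − 940) = 940 × 4921.9 / 4002.9 ≈ 1155.8 mm ≈ 1.16 m.

1.16 m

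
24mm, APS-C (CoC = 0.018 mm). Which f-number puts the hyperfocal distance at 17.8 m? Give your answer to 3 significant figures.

Rearrange H = f²/(N·c) + f for N: N = f² / ((H − f)·c).
N = 24² / ((17800 − 24) × 0.018) = 576 / 320.0 ≈ 1.80.

f/1.80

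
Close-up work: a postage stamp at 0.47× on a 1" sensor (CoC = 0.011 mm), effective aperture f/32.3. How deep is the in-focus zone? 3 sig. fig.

At magnification m, DoF ≈ 2·N_eff·c/m² = 2 × 32.3 × 0.011 / 0.47² = 0.7106 / 0.2209 ≈ 3.22 mm.

3.22 mm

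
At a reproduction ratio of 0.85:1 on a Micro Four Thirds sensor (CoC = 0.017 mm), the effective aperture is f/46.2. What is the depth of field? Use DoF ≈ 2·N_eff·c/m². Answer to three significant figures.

At magnification m, DoF ≈ 2·N_eff·c/m² = 2 × 46.2 × 0.017 / 0.85² = 1.571 / 0.7225 ≈ 2.17 mm.

2.17 mm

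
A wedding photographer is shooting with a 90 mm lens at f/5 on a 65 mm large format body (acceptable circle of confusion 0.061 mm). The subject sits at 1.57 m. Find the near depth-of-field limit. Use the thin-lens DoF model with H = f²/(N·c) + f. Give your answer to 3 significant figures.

1.49 m

Hyperfocal distance H = f²/(N·c) + f = 90²/(5 × 0.061) + 90 = 8100/0.305 + 90 ≈ 26647.4 mm ≈ 26.65 m.
Near limit Dn = s·(H − f)/(H + s − 2f) = 1570 × (26647.4 − 90) / (26647.4 + 1570 − 2 × 90) = 1570 × 26557.4 / 28037.4 ≈ 1487.1 mm ≈ 1.49 m.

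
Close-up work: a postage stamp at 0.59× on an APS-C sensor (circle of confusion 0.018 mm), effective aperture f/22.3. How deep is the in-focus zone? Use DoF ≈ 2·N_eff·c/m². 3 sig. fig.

2.31 mm

At magnification m, DoF ≈ 2·N_eff·c/m² = 2 × 22.3 × 0.018 / 0.59² = 0.8028 / 0.3481 ≈ 2.31 mm.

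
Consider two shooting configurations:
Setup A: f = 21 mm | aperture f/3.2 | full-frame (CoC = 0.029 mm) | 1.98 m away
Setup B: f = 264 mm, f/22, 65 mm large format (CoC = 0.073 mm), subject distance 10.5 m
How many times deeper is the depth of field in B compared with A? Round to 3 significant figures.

2.67

Setup A: H = 21²/(3.2×0.029) + 21 ≈ 4773.2 mm; DoF = Df − Dn = 3368.7 − 1402.0 ≈ 1966.7 mm.
Setup B: H = 264²/(22×0.073) + 264 ≈ 43661.3 mm; DoF = Df − Dn = 13741.1 − 8496.1 ≈ 5245.0 mm.
Ratio = 5245.0 / 1966.7 ≈ 2.67.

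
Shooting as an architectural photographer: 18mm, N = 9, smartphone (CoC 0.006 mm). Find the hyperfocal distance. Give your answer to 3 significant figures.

Hyperfocal distance H = f²/(N·c) + f = 18²/(9 × 0.006) + 18 = 324/0.054 + 18 ≈ 6018.0 mm ≈ 6.02 m.

6.02 m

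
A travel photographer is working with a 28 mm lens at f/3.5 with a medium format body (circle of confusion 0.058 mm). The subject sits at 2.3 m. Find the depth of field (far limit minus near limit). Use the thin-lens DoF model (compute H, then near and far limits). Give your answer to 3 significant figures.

4.14 m

Hyperfocal distance H = f²/(N·c) + f = 28²/(3.5 × 0.058) + 28 = 784/0.203 + 28 ≈ 3890.1 mm ≈ 3.890 m.
Near limit Dn = s·(H − f)/(H + s − 2f) = 2300 × (3890.1 − 28) / (3890.1 + 2300 − 2 × 28) = 2300 × 3862.1 / 6134.1 ≈ 1448.1 mm.
Far limit Df = s·(H − f)/(H − s) = 2300 × (3890.1 − 28) / (3890.1 − 2300) = 2300 × 3862.1 / 1590.1 ≈ 5586.4 mm.
Depth of field = Df − Dn = 5586.4 − 1448.1 ≈ 4138.3 mm ≈ 4.14 m.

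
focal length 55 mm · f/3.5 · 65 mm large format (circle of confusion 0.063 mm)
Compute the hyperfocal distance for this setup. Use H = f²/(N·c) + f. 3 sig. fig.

Hyperfocal distance H = f²/(N·c) + f = 55²/(3.5 × 0.063) + 55 = 3025/0.2205 + 55 ≈ 13773.8 mm ≈ 13.8 m.

13.8 m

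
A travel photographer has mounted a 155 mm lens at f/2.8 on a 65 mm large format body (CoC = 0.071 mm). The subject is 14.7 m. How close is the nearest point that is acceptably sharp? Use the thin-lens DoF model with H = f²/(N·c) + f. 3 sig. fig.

13.1 m

Hyperfocal distance H = f²/(N·c) + f = 155²/(2.8 × 0.071) + 155 = 24025/0.1988 + 155 ≈ 121005.1 mm ≈ 121.0 m.
Near limit Dn = s·(H − f)/(H + s − 2f) = 14700 × (121005.1 − 155) / (121005.1 + 14700 − 2 × 155) = 14700 × 120850.1 / 135395.1 ≈ 13121 mm ≈ 13.1 m.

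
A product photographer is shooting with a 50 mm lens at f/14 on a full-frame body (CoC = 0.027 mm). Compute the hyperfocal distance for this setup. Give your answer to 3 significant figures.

Hyperfocal distance H = f²/(N·c) + f = 50²/(14 × 0.027) + 50 = 2500/0.378 + 50 ≈ 6663.8 mm ≈ 6.66 m.

6.66 m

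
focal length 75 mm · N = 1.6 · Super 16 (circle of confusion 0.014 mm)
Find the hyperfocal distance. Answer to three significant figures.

251 m

Hyperfocal distance H = f²/(N·c) + f = 75²/(1.6 × 0.014) + 75 = 5625/0.0224 + 75 ≈ 251191.1 mm ≈ 251 m.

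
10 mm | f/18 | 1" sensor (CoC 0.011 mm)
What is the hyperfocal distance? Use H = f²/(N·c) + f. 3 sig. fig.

0.515 m

Hyperfocal distance H = f²/(N·c) + f = 10²/(18 × 0.011) + 10 = 100/0.198 + 10 ≈ 515.1 mm ≈ 0.515 m.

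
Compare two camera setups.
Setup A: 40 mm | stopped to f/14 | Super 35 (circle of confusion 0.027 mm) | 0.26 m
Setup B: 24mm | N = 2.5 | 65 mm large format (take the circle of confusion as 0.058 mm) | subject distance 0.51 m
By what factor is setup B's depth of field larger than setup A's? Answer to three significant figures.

4.67

Setup A: H = 40²/(14×0.027) + 40 ≈ 4272.8 mm; DoF = Df − Dn = 274.254 − 247.154 ≈ 27.100 mm.
Setup B: H = 24²/(2.5×0.058) + 24 ≈ 3996.4 mm; DoF = Df − Dn = 581.09 − 454.41 ≈ 126.68 mm.
Ratio = 126.68 / 27.100 ≈ 4.67.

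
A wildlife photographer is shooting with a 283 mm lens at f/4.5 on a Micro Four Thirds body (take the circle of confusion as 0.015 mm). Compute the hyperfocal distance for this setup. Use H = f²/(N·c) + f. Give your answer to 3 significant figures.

Hyperfocal distance H = f²/(N·c) + f = 283²/(4.5 × 0.015) + 283 = 80089/0.0675 + 283 ≈ 1186786.7 mm ≈ 1190 m.

1190 m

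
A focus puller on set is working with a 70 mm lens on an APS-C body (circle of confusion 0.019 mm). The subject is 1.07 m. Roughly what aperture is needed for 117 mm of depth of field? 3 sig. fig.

f/14.1

Write h = H − f = f²/(N·c). The thin-lens limits are Dn = s·h/(h + (s−f)) and Df = s·h/(h − (s−f)), so DoF = Df − Dn = 2·s·(s−f)·h / (h² − (s−f)²).
That is a quadratic in h: DoF·h² − 2·s·(s−f)·h − DoF·(s−f)² = 0 ⇒ h = (s−f)·(s + √(s² + DoF²)) / DoF = 1000 × (1070 + √(1070² + 117²)) / 117 = 1000 × (1070 + 1076.38) / 117 ≈ 18345 mm.
Then N = f²/(c·h) = 70² / (0.019 × 18345) = 4900 / 348.56 ≈ 14.1.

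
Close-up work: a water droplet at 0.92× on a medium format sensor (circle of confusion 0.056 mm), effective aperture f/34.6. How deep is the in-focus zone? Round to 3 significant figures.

4.58 mm

At magnification m, DoF ≈ 2·N_eff·c/m² = 2 × 34.6 × 0.056 / 0.92² = 3.875 / 0.8464 ≈ 4.58 mm.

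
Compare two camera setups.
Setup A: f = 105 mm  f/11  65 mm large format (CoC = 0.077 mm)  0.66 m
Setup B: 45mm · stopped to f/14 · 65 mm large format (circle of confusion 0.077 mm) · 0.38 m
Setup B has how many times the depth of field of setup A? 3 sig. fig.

Setup A: H = 105²/(11×0.077) + 105 ≈ 13121.5 mm; DoF = Df − Dn = 689.394 − 633.010 ≈ 56.384 mm.
Setup B: H = 45²/(14×0.077) + 45 ≈ 1923.5 mm; DoF = Df − Dn = 462.48 − 322.49 ≈ 139.99 mm.
Ratio = 139.99 / 56.384 ≈ 2.48.

2.48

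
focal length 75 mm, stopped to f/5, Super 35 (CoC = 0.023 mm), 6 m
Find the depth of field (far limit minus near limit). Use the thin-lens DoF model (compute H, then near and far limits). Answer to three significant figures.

1.48 m

Hyperfocal distance H = f²/(N·c) + f = 75²/(5 × 0.023) + 75 = 5625/0.115 + 75 ≈ 48988.0 mm ≈ 48.99 m.
Near limit Dn = s·(H − f)/(H + s − 2f) = 6000 × (48988.0 − 75) / (48988.0 + 6000 − 2 × 75) = 6000 × 48913.0 / 54838.0 ≈ 5351.7 mm.
Far limit Df = s·(H − f)/(H − s) = 6000 × (48988.0 − 75) / (48988.0 − 6000) = 6000 × 48913.0 / 42988.0 ≈ 6827.0 mm.
Depth of field = Df − Dn = 6827.0 − 5351.7 ≈ 1475.3 mm ≈ 1.48 m.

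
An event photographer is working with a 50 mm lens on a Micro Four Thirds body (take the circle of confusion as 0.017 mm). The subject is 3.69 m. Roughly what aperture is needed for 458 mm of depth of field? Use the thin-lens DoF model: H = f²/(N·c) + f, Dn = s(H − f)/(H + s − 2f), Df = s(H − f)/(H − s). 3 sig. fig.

f/2.50

Write h = H − f = f²/(N·c). The thin-lens limits are Dn = s·h/(h + (s−f)) and Df = s·h/(h − (s−f)), so DoF = Df − Dn = 2·s·(s−f)·h / (h² − (s−f)²).
That is a quadratic in h: DoF·h² − 2·s·(s−f)·h − DoF·(s−f)² = 0 ⇒ h = (s−f)·(s + √(s² + DoF²)) / DoF = 3640 × (3690 + √(3690² + 458²)) / 458 = 3640 × (3690 + 3718.31) / 458 ≈ 58878 mm.
Then N = f²/(c·h) = 50² / (0.017 × 58878) = 2500 / 1000.9 ≈ 2.50.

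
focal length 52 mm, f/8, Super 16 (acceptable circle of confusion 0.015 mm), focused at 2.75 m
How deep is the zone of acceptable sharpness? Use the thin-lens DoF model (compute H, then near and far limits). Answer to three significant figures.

Hyperfocal distance H = f²/(N·c) + f = 52²/(8 × 0.015) + 52 = 2704/0.12 + 52 ≈ 22585.3 mm ≈ 22.59 m.
Near limit Dn = s·(H − f)/(H + s − 2f) = 2750 × (22585.3 − 52) / (22585.3 + 2750 − 2 × 52) = 2750 × 22533.3 / 25231.3 ≈ 2455.94 mm.
Far limit Df = s·(H − f)/(H − s) = 2750 × (22585.3 − 52) / (22585.3 − 2750) = 2750 × 22533.3 / 19835.3 ≈ 3124.05 mm.
Depth of field = Df − Dn = 3124.05 − 2455.94 ≈ 668.11 mm ≈ 0.668 m.

0.668 m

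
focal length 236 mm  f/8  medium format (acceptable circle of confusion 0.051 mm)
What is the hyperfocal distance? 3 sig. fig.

137 m

Hyperfocal distance H = f²/(N·c) + f = 236²/(8 × 0.051) + 236 = 55696/0.408 + 236 ≈ 136745.8 mm ≈ 137 m.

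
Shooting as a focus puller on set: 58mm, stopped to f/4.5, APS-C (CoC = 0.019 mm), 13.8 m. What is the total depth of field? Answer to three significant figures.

11.0 m

Hyperfocal distance H = f²/(N·c) + f = 58²/(4.5 × 0.019) + 58 = 3364/0.0855 + 58 ≈ 39403.0 mm ≈ 39.40 m.
Near limit Dn = s·(H − f)/(H + s − 2f) = 13800 × (39403.0 − 58) / (39403.0 + 13800 − 2 × 58) = 13800 × 39345.0 / 53087.0 ≈ 10228 mm.
Far limit Df = s·(H − f)/(H − s) = 13800 × (39403.0 − 58) / (39403.0 − 13800) = 13800 × 39345.0 / 25603.0 ≈ 21207 mm.
Depth of field = Df − Dn = 21207 − 10228 ≈ 10979 mm ≈ 11.0 m.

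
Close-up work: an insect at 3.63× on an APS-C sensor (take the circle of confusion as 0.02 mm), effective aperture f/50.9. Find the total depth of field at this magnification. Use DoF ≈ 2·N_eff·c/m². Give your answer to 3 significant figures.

At magnification m, DoF ≈ 2·N_eff·c/m² = 2 × 50.9 × 0.02 / 3.63² = 2.036 / 13.18 ≈ 0.155 mm.

0.155 mm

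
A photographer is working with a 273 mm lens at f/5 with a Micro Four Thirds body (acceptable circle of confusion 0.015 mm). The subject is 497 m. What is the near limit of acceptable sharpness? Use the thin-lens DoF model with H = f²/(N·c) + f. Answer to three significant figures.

331 m

Hyperfocal distance H = f²/(N·c) + f = 273²/(5 × 0.015) + 273 = 74529/0.075 + 273 ≈ 993993.0 mm ≈ 994.0 m.
Near limit Dn = s·(H − f)/(H + s − 2f) = 497000 × (993993.0 − 273) / (993993.0 + 497000 − 2 × 273) = 497000 × 993720.0 / 1490447.0 ≈ 331363 mm ≈ 331 m.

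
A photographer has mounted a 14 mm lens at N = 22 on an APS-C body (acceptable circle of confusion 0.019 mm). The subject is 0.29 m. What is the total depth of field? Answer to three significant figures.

0.522 m

Hyperfocal distance H = f²/(N·c) + f = 14²/(22 × 0.019) + 14 = 196/0.418 + 14 ≈ 482.9 mm ≈ 0.483 m.
Near limit Dn = s·(H − f)/(H + s − 2f) = 290 × (482.9 − 14) / (482.9 + 290 − 2 × 14) = 290 × 468.9 / 744.9 ≈ 182.55 mm.
Far limit Df = s·(H − f)/(H − s) = 290 × (482.9 − 14) / (482.9 − 290) = 290 × 468.9 / 192.9 ≈ 704.93 mm.
Depth of field = Df − Dn = 704.93 − 182.55 ≈ 522.38 mm ≈ 0.522 m.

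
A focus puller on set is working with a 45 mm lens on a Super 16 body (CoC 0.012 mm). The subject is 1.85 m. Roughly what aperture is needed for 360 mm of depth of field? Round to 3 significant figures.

Write h = H − f = f²/(N·c). The thin-lens limits are Dn = s·h/(h + (s−f)) and Df = s·h/(h − (s−f)), so DoF = Df − Dn = 2·s·(s−f)·h / (h² − (s−f)²).
That is a quadratic in h: DoF·h² − 2·s·(s−f)·h − DoF·(s−f)² = 0 ⇒ h = (s−f)·(s + √(s² + DoF²)) / DoF = 1805 × (1850 + √(1850² + 360²)) / 360 = 1805 × (1850 + 1884.70) / 360 ≈ 18725 mm.
Then N = f²/(c·h) = 45² / (0.012 × 18725) = 2025 / 224.70 ≈ 9.01.

f/9.01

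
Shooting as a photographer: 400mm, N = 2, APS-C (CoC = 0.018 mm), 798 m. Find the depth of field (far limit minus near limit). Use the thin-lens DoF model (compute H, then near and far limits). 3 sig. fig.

Hyperfocal distance H = f²/(N·c) + f = 400²/(2 × 0.018) + 400 = 160000/0.036 + 400 ≈ 4444844.4 mm ≈ 4445 m.
Near limit Dn = s·(H − f)/(H + s − 2f) = 798000 × (4444844.4 − 400) / (4444844.4 + 798000 − 2 × 400) = 798000 × 4444444.4 / 5242044.4 ≈ 676581 mm.
Far limit Df = s·(H − f)/(H − s) = 798000 × (4444844.4 − 400) / (4444844.4 − 798000) = 798000 × 4444444.4 / 3646844.4 ≈ 972530 mm.
Depth of field = Df − Dn = 972530 − 676581 ≈ 295949 mm ≈ 296 m.

296 m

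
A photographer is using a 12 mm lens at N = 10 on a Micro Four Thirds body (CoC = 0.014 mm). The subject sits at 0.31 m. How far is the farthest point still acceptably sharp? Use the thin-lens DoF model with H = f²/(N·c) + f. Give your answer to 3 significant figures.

Hyperfocal distance H = f²/(N·c) + f = 12²/(10 × 0.014) + 12 = 144/0.14 + 12 ≈ 1040.6 mm ≈ 1.041 m.
Far limit Df = s·(H − f)/(H − s) = 310 × (1040.6 − 12) / (1040.6 − 310) = 310 × 1028.6 / 730.6 ≈ 436.45 mm.

436 mm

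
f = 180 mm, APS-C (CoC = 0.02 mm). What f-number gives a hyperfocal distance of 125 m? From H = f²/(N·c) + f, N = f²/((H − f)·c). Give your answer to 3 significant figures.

f/13

Rearrange H = f²/(N·c) + f for N: N = f² / ((H − f)·c).
N = 180² / ((125000 − 180) × 0.02) = 32400 / 2496 ≈ 13.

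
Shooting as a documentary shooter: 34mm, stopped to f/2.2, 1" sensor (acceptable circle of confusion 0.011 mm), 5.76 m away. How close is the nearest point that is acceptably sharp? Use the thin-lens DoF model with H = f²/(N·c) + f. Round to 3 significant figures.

Hyperfocal distance H = f²/(N·c) + f = 34²/(2.2 × 0.011) + 34 = 1156/0.0242 + 34 ≈ 47802.6 mm ≈ 47.80 m.
Near limit Dn = s·(H − f)/(H + s − 2f) = 5760 × (47802.6 − 34) / (47802.6 + 5760 − 2 × 34) = 5760 × 47768.6 / 53494.6 ≈ 5143.5 mm ≈ 5.14 m.

5.14 m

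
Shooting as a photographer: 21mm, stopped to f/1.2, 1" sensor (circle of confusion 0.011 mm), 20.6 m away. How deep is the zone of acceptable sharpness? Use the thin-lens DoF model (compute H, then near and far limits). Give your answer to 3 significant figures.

Hyperfocal distance H = f²/(N·c) + f = 21²/(1.2 × 0.011) + 21 = 441/0.0132 + 21 ≈ 33430.1 mm ≈ 33.43 m.
Near limit Dn = s·(H − f)/(H + s − 2f) = 20600 × (33430.1 − 21) / (33430.1 + 20600 − 2 × 21) = 20600 × 33409.1 / 53988.1 ≈ 12748 mm.
Far limit Df = s·(H − f)/(H − s) = 20600 × (33430.1 − 21) / (33430.1 − 20600) = 20600 × 33409.1 / 12830.1 ≈ 53642 mm.
Depth of field = Df − Dn = 53642 − 12748 ≈ 40894 mm ≈ 40.9 m.

40.9 m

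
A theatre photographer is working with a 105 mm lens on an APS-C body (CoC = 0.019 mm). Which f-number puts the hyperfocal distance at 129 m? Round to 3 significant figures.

f/4.50

Rearrange H = f²/(N·c) + f for N: N = f² / ((H − f)·c).
N = 105² / ((129000 − 105) × 0.019) = 11025 / 2449 ≈ 4.50.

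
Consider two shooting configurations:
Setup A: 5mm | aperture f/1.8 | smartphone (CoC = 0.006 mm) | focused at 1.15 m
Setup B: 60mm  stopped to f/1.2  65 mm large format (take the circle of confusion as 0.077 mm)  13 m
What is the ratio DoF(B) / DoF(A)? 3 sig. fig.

Setup A: H = 5²/(1.8×0.006) + 5 ≈ 2319.8 mm; DoF = Df − Dn = 2275.6 − 769.4 ≈ 1506.2 mm.
Setup B: H = 60²/(1.2×0.077) + 60 ≈ 39021.0 mm; DoF = Df − Dn = 19464.8 − 9758.8 ≈ 9706.0 mm.
Ratio = 9706.0 / 1506.2 ≈ 6.44.

6.44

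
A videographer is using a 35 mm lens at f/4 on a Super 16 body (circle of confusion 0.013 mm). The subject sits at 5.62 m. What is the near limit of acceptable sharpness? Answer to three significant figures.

4.54 m

Hyperfocal distance H = f²/(N·c) + f = 35²/(4 × 0.013) + 35 = 1225/0.052 + 35 ≈ 23592.7 mm ≈ 23.59 m.
Near limit Dn = s·(H − f)/(H + s − 2f) = 5620 × (23592.7 − 35) / (23592.7 + 5620 − 2 × 35) = 5620 × 23557.7 / 29142.7 ≈ 4543.0 mm ≈ 4.54 m.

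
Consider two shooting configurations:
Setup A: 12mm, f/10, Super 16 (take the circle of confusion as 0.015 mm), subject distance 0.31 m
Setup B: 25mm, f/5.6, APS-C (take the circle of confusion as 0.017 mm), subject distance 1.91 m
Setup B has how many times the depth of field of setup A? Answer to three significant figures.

Setup A: H = 12²/(10×0.015) + 12 ≈ 972.0 mm; DoF = Df − Dn = 449.55 − 236.57 ≈ 212.98 mm.
Setup B: H = 25²/(5.6×0.017) + 25 ≈ 6590.1 mm; DoF = Df − Dn = 2679.3 − 1483.9 ≈ 1195.4 mm.
Ratio = 1195.4 / 212.98 ≈ 5.61.

5.61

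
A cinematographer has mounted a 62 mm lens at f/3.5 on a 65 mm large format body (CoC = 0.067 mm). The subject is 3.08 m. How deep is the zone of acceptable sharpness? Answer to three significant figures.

Hyperfocal distance H = f²/(N·c) + f = 62²/(3.5 × 0.067) + 62 = 3844/0.2345 + 62 ≈ 16454.3 mm ≈ 16.45 m.
Near limit Dn = s·(H − f)/(H + s − 2f) = 3080 × (16454.3 − 62) / (16454.3 + 3080 − 2 × 62) = 3080 × 16392.3 / 19410.3 ≈ 2601.1 mm.
Far limit Df = s·(H − f)/(H − s) = 3080 × (16454.3 − 62) / (16454.3 − 3080) = 3080 × 16392.3 / 13374.3 ≈ 3775.0 mm.
Depth of field = Df − Dn = 3775.0 − 2601.1 ≈ 1173.9 mm ≈ 1.17 m.

1.17 m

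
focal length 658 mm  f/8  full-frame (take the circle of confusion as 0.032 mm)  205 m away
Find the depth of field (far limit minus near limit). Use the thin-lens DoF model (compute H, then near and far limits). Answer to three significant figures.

Hyperfocal distance H = f²/(N·c) + f = 658²/(8 × 0.032) + 658 = 432964/0.256 + 658 ≈ 1691923.6 mm ≈ 1692 m.
Near limit Dn = s·(H − f)/(H + s − 2f) = 205000 × (1691923.6 − 658) / (1691923.6 + 205000 − 2 × 658) = 205000 × 1691265.6 / 1895607.6 ≈ 182901 mm.
Far limit Df = s·(H − f)/(H − s) = 205000 × (1691923.6 − 658) / (1691923.6 − 205000) = 205000 × 1691265.6 / 1486923.6 ≈ 233172 mm.
Depth of field = Df − Dn = 233172 − 182901 ≈ 50271 mm ≈ 50.3 m.

50.3 m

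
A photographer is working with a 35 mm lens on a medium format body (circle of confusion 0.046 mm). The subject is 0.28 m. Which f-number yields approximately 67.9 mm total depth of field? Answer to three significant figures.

f/13

Write h = H − f = f²/(N·c). The thin-lens limits are Dn = s·h/(h + (s−f)) and Df = s·h/(h − (s−f)), so DoF = Df − Dn = 2·s·(s−f)·h / (h² − (s−f)²).
That is a quadratic in h: DoF·h² − 2·s·(s−f)·h − DoF·(s−f)² = 0 ⇒ h = (s−f)·(s + √(s² + DoF²)) / DoF = 245 × (280 + √(280² + 67.9²)) / 67.9 = 245 × (280 + 288.115) / 67.9 ≈ 2049.9 mm.
Then N = f²/(c·h) = 35² / (0.046 × 2049.9) = 1225 / 94.295 ≈ 13.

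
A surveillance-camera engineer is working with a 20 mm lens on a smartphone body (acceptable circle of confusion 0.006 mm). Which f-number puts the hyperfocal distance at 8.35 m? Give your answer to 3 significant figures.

f/8

Rearrange H = f²/(N·c) + f for N: N = f² / ((H − f)·c).
N = 20² / ((8350 − 20) × 0.006) = 400 / 49.98 ≈ 8.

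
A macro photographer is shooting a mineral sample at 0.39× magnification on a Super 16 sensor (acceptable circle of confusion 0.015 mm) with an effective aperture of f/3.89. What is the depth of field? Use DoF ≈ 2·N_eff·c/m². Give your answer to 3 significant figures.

0.767 mm

At magnification m, DoF ≈ 2·N_eff·c/m² = 2 × 3.89 × 0.015 / 0.39² = 0.1167 / 0.1521 ≈ 0.767 mm.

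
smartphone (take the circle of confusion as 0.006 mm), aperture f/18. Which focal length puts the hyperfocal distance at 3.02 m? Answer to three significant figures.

18.0 mm

From H = f²/(N·c) + f, with f ≪ H: f ≈ √(H·N·c) = √(3020 × 18 × 0.006) = √326.16 ≈ 18.06 mm.
Exact: f² + N·c·f − N·c·H = 0 ⇒ f = (−N·c + √((N·c)² + 4·N·c·H))/2 = (−0.108 + √1304.7)/2 ≈ 18.006 mm ≈ 18.0 mm.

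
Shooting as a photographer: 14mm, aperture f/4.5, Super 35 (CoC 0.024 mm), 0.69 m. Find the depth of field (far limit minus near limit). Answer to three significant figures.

0.597 m

Hyperfocal distance H = f²/(N·c) + f = 14²/(4.5 × 0.024) + 14 = 196/0.108 + 14 ≈ 1828.8 mm ≈ 1.829 m.
Near limit Dn = s·(H − f)/(H + s − 2f) = 690 × (1828.8 − 14) / (1828.8 + 690 − 2 × 14) = 690 × 1814.8 / 2490.8 ≈ 502.74 mm.
Far limit Df = s·(H − f)/(H − s) = 690 × (1828.8 − 14) / (1828.8 − 690) = 690 × 1814.8 / 1138.8 ≈ 1099.58 mm.
Depth of field = Df − Dn = 1099.58 − 502.74 ≈ 596.84 mm ≈ 0.597 m.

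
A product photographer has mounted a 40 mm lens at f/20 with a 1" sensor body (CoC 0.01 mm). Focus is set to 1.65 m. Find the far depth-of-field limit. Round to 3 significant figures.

2.07 m

Hyperfocal distance H = f²/(N·c) + f = 40²/(20 × 0.01) + 40 = 1600/0.2 + 40 ≈ 8040.0 mm ≈ 8.040 m.
Far limit Df = s·(H − f)/(H − s) = 1650 × (8040.0 − 40) / (8040.0 − 1650) = 1650 × 8000.0 / 6390.0 ≈ 2065.7 mm ≈ 2.07 m.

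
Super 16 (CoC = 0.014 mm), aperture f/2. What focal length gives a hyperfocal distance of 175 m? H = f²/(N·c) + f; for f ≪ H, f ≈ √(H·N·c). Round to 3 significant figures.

From H = f²/(N·c) + f, with f ≪ H: f ≈ √(H·N·c) = √(175000 × 2 × 0.014) = √4900.0 ≈ 70.00 mm.
The +f correction barely moves this — solving exactly, f² + N·c·f − N·c·H = 0 ⇒ f = (−N·c + √((N·c)² + 4·N·c·H))/2 = (−0.028 + √19600)/2 ≈ 69.986 mm, so f ≈ 70.0 mm.

70.0 mm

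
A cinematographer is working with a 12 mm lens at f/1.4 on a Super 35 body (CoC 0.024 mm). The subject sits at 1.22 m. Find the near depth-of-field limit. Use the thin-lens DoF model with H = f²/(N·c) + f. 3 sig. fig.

Hyperfocal distance H = f²/(N·c) + f = 12²/(1.4 × 0.024) + 12 = 144/0.0336 + 12 ≈ 4297.7 mm ≈ 4.298 m.
Near limit Dn = s·(H − f)/(H + s − 2f) = 1220 × (4297.7 − 12) / (4297.7 + 1220 − 2 × 12) = 1220 × 4285.7 / 5493.7 ≈ 951.74 mm ≈ 0.952 m.

0.952 m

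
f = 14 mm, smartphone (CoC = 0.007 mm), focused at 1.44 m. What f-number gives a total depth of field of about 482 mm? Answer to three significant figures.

f/3.20

Write h = H − f = f²/(N·c). The thin-lens limits are Dn = s·h/(h + (s−f)) and Df = s·h/(h − (s−f)), so DoF = Df − Dn = 2·s·(s−f)·h / (h² − (s−f)²).
That is a quadratic in h: DoF·h² − 2·s·(s−f)·h − DoF·(s−f)² = 0 ⇒ h = (s−f)·(s + √(s² + DoF²)) / DoF = 1426 × (1440 + √(1440² + 482²)) / 482 = 1426 × (1440 + 1518.53) / 482 ≈ 8752.8 mm.
Then N = f²/(c·h) = 14² / (0.007 × 8752.8) = 196 / 61.270 ≈ 3.20.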